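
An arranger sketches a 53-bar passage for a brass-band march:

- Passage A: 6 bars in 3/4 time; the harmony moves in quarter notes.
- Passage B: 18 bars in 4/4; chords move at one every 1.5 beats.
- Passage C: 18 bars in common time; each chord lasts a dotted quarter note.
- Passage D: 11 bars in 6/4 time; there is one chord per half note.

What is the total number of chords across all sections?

A has 18 beats and chords last 1 each, so 18 chords.
B has 72 beats and chords last 1.5 each, so 48 chords.
C has 72 beats and chords last 1.5 each, so 48 chords.
D has 66 beats and chords last 2 each, so 33 chords.
Total: 18 + 48 + 48 + 33 = 147.

147 chords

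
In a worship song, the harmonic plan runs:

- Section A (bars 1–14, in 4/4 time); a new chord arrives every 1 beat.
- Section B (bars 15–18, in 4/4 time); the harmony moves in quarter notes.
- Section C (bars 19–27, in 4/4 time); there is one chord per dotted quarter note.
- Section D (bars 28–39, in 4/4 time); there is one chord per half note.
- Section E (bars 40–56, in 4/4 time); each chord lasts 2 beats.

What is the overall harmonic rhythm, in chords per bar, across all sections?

2.75 chords per bar

A: 14 bars of 4 beats is 56 beats; at 1 beat each that's 56 chords.
B: 4 bars of 4 beats is 16 beats; at 1 beat each that's 16 chords.
C: 9 bars of 4 beats is 36 beats; at 1.5 beats each that's 24 chords.
D: 12 bars of 4 beats is 48 beats; at 2 beats each that's 24 chords.
E: 17 bars of 4 beats is 68 beats; at 2 beats each that's 34 chords.
Overall: 154 chords over 56 bars → 154/56 = 2.75 chords per bar.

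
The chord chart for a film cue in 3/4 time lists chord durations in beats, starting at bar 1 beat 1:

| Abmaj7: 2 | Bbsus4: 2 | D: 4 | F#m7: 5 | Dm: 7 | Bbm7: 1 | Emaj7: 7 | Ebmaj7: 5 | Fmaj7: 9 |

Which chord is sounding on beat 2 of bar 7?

Beat 2 of bar 7 is beat (7−1)×3 + 2 = 20 overall.
Running totals: Abmaj7 ends at 2, Bbsus4 ends at 4, D ends at 8, F#m7 ends at 13, Dm ends at 20.
Beat 20 falls within Dm.

Dm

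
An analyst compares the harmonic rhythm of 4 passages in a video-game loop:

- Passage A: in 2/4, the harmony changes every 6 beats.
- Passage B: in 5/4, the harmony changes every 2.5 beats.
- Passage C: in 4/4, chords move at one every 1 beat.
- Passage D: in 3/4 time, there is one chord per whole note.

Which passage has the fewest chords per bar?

A: 2 beats/bar ÷ 6 beats/chord = 1/3 chords/bar.
B: 5 beats/bar ÷ 2.5 beats/chord = 2 chords/bar.
C: 4 beats/bar ÷ 1 beat/chord = 4 chords/bar.
D: 3 beats/bar ÷ 4 beats/chord = 0.75 chords/bar.
Slowest is A at 1/3 chords/bar.

Passage A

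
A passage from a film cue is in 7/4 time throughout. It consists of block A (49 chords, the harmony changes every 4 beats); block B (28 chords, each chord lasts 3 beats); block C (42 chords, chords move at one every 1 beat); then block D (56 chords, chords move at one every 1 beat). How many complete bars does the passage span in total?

A: 49 × 4 = 196 beats = 28 bars.
B: 28 × 3 = 84 beats = 12 bars.
C: 42 × 1 = 42 beats = 6 bars.
D: 56 × 1 = 56 beats = 8 bars.
Total: 28 + 12 + 6 + 8 = 54 bars.

54 bars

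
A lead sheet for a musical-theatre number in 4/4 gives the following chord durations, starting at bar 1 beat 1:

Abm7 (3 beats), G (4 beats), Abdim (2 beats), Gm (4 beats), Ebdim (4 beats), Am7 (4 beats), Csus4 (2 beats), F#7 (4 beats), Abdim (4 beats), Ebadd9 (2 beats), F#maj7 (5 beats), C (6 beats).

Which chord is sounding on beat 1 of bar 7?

Beat 1 of bar 7 is beat (7−1)×4 + 1 = 25 overall.
Running totals: Abm7 ends at 3, G ends at 7, Abdim ends at 9, Gm ends at 13, Ebdim ends at 17, Am7 ends at 21, Csus4 ends at 23, F#7 ends at 27.
Beat 25 falls within F#7.

F#7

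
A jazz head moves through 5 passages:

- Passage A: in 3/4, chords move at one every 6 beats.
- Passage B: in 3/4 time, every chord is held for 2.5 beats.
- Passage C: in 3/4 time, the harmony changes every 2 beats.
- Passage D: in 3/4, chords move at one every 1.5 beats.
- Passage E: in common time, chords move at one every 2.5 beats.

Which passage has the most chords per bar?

A: 3 beats/bar ÷ 6 beats/chord = 0.5 chords/bar.
B: 3 beats/bar ÷ 2.5 beats/chord = 1.2 chords/bar.
C: 3 beats/bar ÷ 2 beats/chord = 1.5 chords/bar.
D: 3 beats/bar ÷ 1.5 beats/chord = 2 chords/bar.
E: 4 beats/bar ÷ 2.5 beats/chord = 1.6 chords/bar.
Fastest is D at 2 chords/bar.

Passage D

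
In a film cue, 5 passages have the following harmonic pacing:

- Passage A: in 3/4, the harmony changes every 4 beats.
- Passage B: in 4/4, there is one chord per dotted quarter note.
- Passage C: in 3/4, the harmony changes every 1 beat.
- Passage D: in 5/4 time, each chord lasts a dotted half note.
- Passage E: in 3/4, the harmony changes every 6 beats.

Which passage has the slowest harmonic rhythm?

A: 3/4 = 0.75 chords/bar.
B: 4/1.5 = 8/3 chords/bar.
C: 3/1 = 3 chords/bar.
D: 5/3 = 5/3 chords/bar.
E: 3/6 = 0.5 chords/bar.
Slowest is E at 0.5 chords/bar.

Passage E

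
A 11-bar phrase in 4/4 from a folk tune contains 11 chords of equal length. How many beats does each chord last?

4 beats

11 bars × 4 beats/bar = 44 beats total.
44 beats ÷ 11 chords = 4 beats per chord.
(That is a whole note.)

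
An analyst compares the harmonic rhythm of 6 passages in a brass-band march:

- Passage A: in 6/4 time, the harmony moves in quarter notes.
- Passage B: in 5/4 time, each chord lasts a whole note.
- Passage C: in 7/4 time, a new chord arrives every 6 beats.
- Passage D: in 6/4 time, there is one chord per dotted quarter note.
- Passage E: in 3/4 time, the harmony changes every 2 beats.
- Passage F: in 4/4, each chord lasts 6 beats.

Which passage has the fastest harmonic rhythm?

Passage A

A: 6 beats/bar ÷ 1 beat/chord = 6 chords/bar.
B: 5 beats/bar ÷ 4 beats/chord = 1.25 chords/bar.
C: 7 beats/bar ÷ 6 beats/chord = 7/6 chords/bar.
D: 6 beats/bar ÷ 1.5 beats/chord = 4 chords/bar.
E: 3 beats/bar ÷ 2 beats/chord = 1.5 chords/bar.
F: 4 beats/bar ÷ 6 beats/chord = 2/3 chords/bar.
Fastest is A at 6 chords/bar.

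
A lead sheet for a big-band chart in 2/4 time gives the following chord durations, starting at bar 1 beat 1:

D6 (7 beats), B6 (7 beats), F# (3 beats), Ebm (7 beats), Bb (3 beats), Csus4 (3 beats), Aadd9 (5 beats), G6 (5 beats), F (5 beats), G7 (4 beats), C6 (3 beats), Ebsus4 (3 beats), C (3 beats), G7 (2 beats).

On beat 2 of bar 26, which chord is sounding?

Beat 2 of bar 26 is beat (26−1)×2 + 2 = 52 overall.
Running totals: D6 ends at 7, B6 ends at 14, F# ends at 17, Ebm ends at 24, Bb ends at 27, Csus4 ends at 30, Aadd9 ends at 35, G6 ends at 40, F ends at 45, G7 ends at 49, C6 ends at 52.
Beat 52 falls within C6.

C6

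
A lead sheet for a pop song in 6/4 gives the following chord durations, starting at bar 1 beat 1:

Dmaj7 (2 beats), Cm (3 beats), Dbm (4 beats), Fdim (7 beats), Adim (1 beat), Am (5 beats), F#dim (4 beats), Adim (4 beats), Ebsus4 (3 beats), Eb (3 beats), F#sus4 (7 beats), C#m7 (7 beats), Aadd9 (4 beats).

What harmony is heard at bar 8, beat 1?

F#sus4

Beat 1 of bar 8 is beat (8−1)×6 + 1 = 43 overall.
Running totals: Dmaj7 ends at 2, Cm ends at 5, Dbm ends at 9, Fdim ends at 16, Adim ends at 17, Am ends at 22, F#dim ends at 26, Adim ends at 30, Ebsus4 ends at 33, Eb ends at 36, F#sus4 ends at 43.
Beat 43 falls within F#sus4.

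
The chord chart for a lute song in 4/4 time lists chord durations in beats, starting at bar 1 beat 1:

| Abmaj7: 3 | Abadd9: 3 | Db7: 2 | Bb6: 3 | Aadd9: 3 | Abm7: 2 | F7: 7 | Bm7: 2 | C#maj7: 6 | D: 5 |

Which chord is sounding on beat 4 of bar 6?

Bm7

Beat 4 of bar 6 is beat (6−1)×4 + 4 = 24 overall.
Running totals: Abmaj7 ends at 3, Abadd9 ends at 6, Db7 ends at 8, Bb6 ends at 11, Aadd9 ends at 14, Abm7 ends at 16, F7 ends at 23, Bm7 ends at 25.
Beat 24 falls within Bm7.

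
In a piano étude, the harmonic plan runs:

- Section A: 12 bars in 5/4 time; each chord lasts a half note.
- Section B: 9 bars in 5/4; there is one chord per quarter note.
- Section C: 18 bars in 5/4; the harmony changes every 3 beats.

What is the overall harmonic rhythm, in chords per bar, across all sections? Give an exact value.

A: 12 × 5 = 60 beats ÷ 2 = 30 chords.
B: 9 × 5 = 45 beats ÷ 1 = 45 chords.
C: 18 × 5 = 90 beats ÷ 3 = 30 chords.
Overall: 105 chords over 39 bars → 105/39 = 35/13 chords per bar.

35/13 chords per bar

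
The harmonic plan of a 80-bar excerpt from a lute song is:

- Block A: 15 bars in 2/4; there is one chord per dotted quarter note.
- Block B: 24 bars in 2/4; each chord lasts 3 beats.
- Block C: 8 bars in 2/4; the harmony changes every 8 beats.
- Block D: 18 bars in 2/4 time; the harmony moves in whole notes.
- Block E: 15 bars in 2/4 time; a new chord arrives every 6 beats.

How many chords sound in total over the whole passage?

A: 15 bars × 2 beats = 30 beats; 1.5 beats/chord → 20 chords.
B: 24 bars × 2 beats = 48 beats; 3 beats/chord → 16 chords.
C: 8 bars × 2 beats = 16 beats; 8 beats/chord → 2 chords.
D: 18 bars × 2 beats = 36 beats; 4 beats/chord → 9 chords.
E: 15 bars × 2 beats = 30 beats; 6 beats/chord → 5 chords.
Total: 20 + 16 + 2 + 9 + 5 = 52.

52 chords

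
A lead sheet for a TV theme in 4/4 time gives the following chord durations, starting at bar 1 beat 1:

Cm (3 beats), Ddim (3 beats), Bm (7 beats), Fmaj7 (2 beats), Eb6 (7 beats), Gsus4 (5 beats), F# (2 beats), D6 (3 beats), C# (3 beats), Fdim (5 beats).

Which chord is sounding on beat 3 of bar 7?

Gsus4

Beat 3 of bar 7 is beat (7−1)×4 + 3 = 27 overall.
Running totals: Cm ends at 3, Ddim ends at 6, Bm ends at 13, Fmaj7 ends at 15, Eb6 ends at 22, Gsus4 ends at 27.
Beat 27 falls within Gsus4.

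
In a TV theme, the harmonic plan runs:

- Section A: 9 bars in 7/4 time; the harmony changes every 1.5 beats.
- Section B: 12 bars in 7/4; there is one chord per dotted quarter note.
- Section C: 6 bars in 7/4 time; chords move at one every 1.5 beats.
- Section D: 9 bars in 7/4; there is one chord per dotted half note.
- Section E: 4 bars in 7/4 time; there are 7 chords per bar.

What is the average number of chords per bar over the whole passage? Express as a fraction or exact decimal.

A: 9 bars of 7 beats is 63 beats; at 1.5 beats each that's 42 chords.
B: 12 bars of 7 beats is 84 beats; at 1.5 beats each that's 56 chords.
C: 6 bars of 7 beats is 42 beats; at 1.5 beats each that's 28 chords.
D: 9 bars of 7 beats is 63 beats; at 3 beats each that's 21 chords.
E: 4 bars of 7 beats is 28 beats; at 1 beat each that's 28 chords.
Overall: 175 chords over 40 bars → 175/40 = 4.375 chords per bar.

4.375 chords per bar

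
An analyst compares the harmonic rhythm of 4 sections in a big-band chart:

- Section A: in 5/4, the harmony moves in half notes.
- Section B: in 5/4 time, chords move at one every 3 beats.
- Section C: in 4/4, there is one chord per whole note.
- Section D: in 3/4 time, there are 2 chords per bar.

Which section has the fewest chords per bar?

A: each chord is 2 beats in 5/4, so 2.5 per bar.
B: each chord is 3 beats in 5/4, so 5/3 per bar.
C: each chord is 4 beats in 4/4, so 1 per bar.
D: each chord is 1.5 beats in 3/4, so 2 per bar.
Slowest is C at 1 chords/bar.

Section C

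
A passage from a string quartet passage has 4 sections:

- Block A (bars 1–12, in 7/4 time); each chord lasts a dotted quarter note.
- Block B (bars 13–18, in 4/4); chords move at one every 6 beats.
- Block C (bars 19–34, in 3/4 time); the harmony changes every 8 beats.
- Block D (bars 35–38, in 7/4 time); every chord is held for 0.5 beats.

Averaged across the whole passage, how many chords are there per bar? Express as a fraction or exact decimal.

61/19 chords per bar

A: 12 bars of 7 beats is 84 beats; at 1.5 beats each that's 56 chords.
B: 6 bars of 4 beats is 24 beats; at 6 beats each that's 4 chords.
C: 16 bars of 3 beats is 48 beats; at 8 beats each that's 6 chords.
D: 4 bars of 7 beats is 28 beats; at 0.5 beats each that's 56 chords.
Overall: 122 chords over 38 bars → 122/38 = 61/19 chords per bar.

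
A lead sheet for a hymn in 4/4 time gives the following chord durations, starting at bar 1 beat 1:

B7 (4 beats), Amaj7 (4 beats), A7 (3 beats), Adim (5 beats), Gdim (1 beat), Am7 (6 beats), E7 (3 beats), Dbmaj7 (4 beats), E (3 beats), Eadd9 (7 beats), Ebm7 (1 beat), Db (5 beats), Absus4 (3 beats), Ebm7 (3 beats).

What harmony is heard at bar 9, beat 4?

Eadd9

Beat 4 of bar 9 is beat (9−1)×4 + 4 = 36 overall.
Running totals: B7 ends at 4, Amaj7 ends at 8, A7 ends at 11, Adim ends at 16, Gdim ends at 17, Am7 ends at 23, E7 ends at 26, Dbmaj7 ends at 30, E ends at 33, Eadd9 ends at 40.
Beat 36 falls within Eadd9.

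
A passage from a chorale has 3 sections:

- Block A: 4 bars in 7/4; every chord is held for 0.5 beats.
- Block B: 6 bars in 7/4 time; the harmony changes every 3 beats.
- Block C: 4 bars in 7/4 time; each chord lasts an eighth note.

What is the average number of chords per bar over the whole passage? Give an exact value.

9 chords per bar

A: 4 × 7 = 28 beats ÷ 0.5 = 56 chords.
B: 6 × 7 = 42 beats ÷ 3 = 14 chords.
C: 4 × 7 = 28 beats ÷ 0.5 = 56 chords.
Overall: 126 chords over 14 bars → 126/14 = 9 chords per bar.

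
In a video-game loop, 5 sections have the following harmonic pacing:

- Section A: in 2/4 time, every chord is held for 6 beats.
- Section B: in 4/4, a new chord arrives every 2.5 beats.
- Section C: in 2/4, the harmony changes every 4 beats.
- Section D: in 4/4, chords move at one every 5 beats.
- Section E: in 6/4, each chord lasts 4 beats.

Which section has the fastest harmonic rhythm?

Section B

A: 2/6 = 1/3 chords/bar.
B: 4/2.5 = 1.6 chords/bar.
C: 2/4 = 0.5 chords/bar.
D: 4/5 = 0.8 chords/bar.
E: 6/4 = 1.5 chords/bar.
Fastest is B at 1.6 chords/bar.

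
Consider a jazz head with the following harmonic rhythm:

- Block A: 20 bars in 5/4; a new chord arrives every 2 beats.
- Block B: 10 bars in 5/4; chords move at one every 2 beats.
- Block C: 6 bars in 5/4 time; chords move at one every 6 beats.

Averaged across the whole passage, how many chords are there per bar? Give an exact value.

A: 20 bars of 5 beats is 100 beats; at 2 beats each that's 50 chords.
B: 10 bars of 5 beats is 50 beats; at 2 beats each that's 25 chords.
C: 6 bars of 5 beats is 30 beats; at 6 beats each that's 5 chords.
Overall: 80 chords over 36 bars → 80/36 = 20/9 chords per bar.

20/9 chords per bar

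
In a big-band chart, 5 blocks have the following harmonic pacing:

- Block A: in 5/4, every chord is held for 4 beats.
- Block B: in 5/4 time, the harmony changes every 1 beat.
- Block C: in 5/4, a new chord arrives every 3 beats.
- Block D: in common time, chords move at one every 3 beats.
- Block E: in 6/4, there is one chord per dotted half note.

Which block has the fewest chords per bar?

A: each chord is 4 beats in 5/4, so 1.25 per bar.
B: each chord is 1 beat in 5/4, so 5 per bar.
C: each chord is 3 beats in 5/4, so 5/3 per bar.
D: each chord is 3 beats in 4/4, so 4/3 per bar.
E: each chord is 3 beats in 6/4, so 2 per bar.
Slowest is A at 1.25 chords/bar.

Block A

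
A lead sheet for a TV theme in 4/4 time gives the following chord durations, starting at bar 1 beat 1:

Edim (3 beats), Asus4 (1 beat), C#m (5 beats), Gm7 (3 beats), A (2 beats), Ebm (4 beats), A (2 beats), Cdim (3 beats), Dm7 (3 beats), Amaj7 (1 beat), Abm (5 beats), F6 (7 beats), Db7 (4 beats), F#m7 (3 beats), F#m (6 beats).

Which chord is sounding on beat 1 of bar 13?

F#m

Beat 1 of bar 13 is beat (13−1)×4 + 1 = 49 overall.
Running totals: Edim ends at 3, Asus4 ends at 4, C#m ends at 9, Gm7 ends at 12, A ends at 14, Ebm ends at 18, A ends at 20, Cdim ends at 23, Dm7 ends at 26, Amaj7 ends at 27, Abm ends at 32, F6 ends at 39, Db7 ends at 43, F#m7 ends at 46, F#m ends at 52.
Beat 49 falls within F#m.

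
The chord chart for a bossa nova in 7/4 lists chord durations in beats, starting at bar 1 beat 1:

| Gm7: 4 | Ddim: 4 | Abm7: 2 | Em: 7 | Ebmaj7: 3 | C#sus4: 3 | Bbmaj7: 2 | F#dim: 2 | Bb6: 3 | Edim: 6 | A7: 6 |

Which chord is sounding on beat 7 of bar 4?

Bb6

Beat 7 of bar 4 is beat (4−1)×7 + 7 = 28 overall.
Running totals: Gm7 ends at 4, Ddim ends at 8, Abm7 ends at 10, Em ends at 17, Ebmaj7 ends at 20, C#sus4 ends at 23, Bbmaj7 ends at 25, F#dim ends at 27, Bb6 ends at 30.
Beat 28 falls within Bb6.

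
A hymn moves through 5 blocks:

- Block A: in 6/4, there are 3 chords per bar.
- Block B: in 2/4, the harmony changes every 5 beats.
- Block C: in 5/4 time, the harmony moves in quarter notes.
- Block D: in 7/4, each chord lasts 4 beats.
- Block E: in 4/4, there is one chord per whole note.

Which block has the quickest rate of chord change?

A: each chord is 2 beats in 6/4, so 3 per bar.
B: each chord is 5 beats in 2/4, so 0.4 per bar.
C: each chord is 1 beat in 5/4, so 5 per bar.
D: each chord is 4 beats in 7/4, so 1.75 per bar.
E: each chord is 4 beats in 4/4, so 1 per bar.
Fastest is C at 5 chords/bar.

Block C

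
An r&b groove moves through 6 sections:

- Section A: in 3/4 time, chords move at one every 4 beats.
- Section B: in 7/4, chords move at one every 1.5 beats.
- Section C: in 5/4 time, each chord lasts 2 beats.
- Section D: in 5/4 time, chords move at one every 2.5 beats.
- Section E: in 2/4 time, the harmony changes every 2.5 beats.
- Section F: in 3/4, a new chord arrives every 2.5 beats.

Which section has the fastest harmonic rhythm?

A: 3 beats/bar ÷ 4 beats/chord = 0.75 chords/bar.
B: 7 beats/bar ÷ 1.5 beats/chord = 14/3 chords/bar.
C: 5 beats/bar ÷ 2 beats/chord = 2.5 chords/bar.
D: 5 beats/bar ÷ 2.5 beats/chord = 2 chords/bar.
E: 2 beats/bar ÷ 2.5 beats/chord = 0.8 chords/bar.
F: 3 beats/bar ÷ 2.5 beats/chord = 1.2 chords/bar.
Fastest is B at 14/3 chords/bar.

Section B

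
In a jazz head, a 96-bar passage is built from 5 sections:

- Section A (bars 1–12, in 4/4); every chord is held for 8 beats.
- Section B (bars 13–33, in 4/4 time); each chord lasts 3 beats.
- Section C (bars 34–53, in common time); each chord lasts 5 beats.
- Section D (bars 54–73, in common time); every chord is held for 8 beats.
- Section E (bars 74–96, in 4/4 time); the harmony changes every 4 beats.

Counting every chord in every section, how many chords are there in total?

A: 12·4 = 48 beats, 48/8 = 6 chords.
B: 21·4 = 84 beats, 84/3 = 28 chords.
C: 20·4 = 80 beats, 80/5 = 16 chords.
D: 20·4 = 80 beats, 80/8 = 10 chords.
E: 23·4 = 92 beats, 92/4 = 23 chords.
Total: 6 + 28 + 16 + 10 + 23 = 83.

83 chords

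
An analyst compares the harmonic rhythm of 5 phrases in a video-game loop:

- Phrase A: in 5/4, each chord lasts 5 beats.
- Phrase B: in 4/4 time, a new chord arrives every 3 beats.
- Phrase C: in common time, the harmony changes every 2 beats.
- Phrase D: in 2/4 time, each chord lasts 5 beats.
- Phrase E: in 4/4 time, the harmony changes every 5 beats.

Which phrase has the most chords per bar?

A: each chord is 5 beats in 5/4, so 1 per bar.
B: each chord is 3 beats in 4/4, so 4/3 per bar.
C: each chord is 2 beats in 4/4, so 2 per bar.
D: each chord is 5 beats in 2/4, so 0.4 per bar.
E: each chord is 5 beats in 4/4, so 0.8 per bar.
Fastest is C at 2 chords/bar.

Phrase C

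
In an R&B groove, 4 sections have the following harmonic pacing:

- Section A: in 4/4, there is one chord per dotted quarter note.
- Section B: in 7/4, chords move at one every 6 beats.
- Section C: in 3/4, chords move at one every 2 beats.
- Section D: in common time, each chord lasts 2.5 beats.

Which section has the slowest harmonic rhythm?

A: 4 beats/bar ÷ 1.5 beats/chord = 8/3 chords/bar.
B: 7 beats/bar ÷ 6 beats/chord = 7/6 chords/bar.
C: 3 beats/bar ÷ 2 beats/chord = 1.5 chords/bar.
D: 4 beats/bar ÷ 2.5 beats/chord = 1.6 chords/bar.
Slowest is B at 7/6 chords/bar.

Section B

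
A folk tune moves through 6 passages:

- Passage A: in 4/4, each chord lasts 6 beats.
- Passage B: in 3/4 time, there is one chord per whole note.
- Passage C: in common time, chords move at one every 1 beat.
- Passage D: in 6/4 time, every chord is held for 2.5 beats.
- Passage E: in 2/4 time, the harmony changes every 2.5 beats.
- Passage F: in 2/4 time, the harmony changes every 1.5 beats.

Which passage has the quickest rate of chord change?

A: each chord is 6 beats in 4/4, so 2/3 per bar.
B: each chord is 4 beats in 3/4, so 0.75 per bar.
C: each chord is 1 beat in 4/4, so 4 per bar.
D: each chord is 2.5 beats in 6/4, so 2.4 per bar.
E: each chord is 2.5 beats in 2/4, so 0.8 per bar.
F: each chord is 1.5 beats in 2/4, so 4/3 per bar.
Fastest is C at 4 chords/bar.

Passage C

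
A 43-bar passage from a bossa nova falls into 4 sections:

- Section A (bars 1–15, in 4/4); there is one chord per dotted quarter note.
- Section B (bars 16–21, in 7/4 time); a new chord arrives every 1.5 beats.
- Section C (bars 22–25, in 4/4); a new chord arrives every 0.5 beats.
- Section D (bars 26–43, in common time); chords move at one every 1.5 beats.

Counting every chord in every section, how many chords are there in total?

148 chords

A: 15·4 = 60 beats, 60/1.5 = 40 chords.
B: 6·7 = 42 beats, 42/1.5 = 28 chords.
C: 4·4 = 16 beats, 16/0.5 = 32 chords.
D: 18·4 = 72 beats, 72/1.5 = 48 chords.
Total: 40 + 28 + 32 + 48 = 148.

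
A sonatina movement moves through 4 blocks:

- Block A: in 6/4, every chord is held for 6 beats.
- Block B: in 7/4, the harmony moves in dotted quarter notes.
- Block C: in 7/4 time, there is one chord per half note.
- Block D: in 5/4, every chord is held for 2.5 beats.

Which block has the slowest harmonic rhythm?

Block A

A: 6 beats/bar ÷ 6 beats/chord = 1 chord/bar.
B: 7 beats/bar ÷ 1.5 beats/chord = 14/3 chords/bar.
C: 7 beats/bar ÷ 2 beats/chord = 3.5 chords/bar.
D: 5 beats/bar ÷ 2.5 beats/chord = 2 chords/bar.
Slowest is A at 1 chords/bar.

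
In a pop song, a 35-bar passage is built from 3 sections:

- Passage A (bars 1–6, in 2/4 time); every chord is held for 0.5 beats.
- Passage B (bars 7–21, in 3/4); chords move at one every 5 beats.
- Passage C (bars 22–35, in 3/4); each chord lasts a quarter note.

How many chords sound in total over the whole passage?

A: 6·2 = 12 beats, 12/0.5 = 24 chords.
B: 15·3 = 45 beats, 45/5 = 9 chords.
C: 14·3 = 42 beats, 42/1 = 42 chords.
Total: 24 + 9 + 42 = 75.

75 chords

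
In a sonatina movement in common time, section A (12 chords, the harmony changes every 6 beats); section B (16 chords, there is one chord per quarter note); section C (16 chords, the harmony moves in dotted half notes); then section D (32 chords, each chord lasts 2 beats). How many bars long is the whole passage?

A: 12 × 6 = 72 beats = 18 bars.
B: 16 × 1 = 16 beats = 4 bars.
C: 16 × 3 = 48 beats = 12 bars.
D: 32 × 2 = 64 beats = 16 bars.
Total: 18 + 4 + 12 + 16 = 50 bars.

50 bars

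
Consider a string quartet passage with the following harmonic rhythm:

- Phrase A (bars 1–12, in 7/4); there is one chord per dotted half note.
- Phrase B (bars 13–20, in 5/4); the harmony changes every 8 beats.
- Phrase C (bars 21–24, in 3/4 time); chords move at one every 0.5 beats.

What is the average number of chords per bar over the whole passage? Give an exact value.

2.375 chords per bar

A: 12 × 7 = 84 beats ÷ 3 = 28 chords.
B: 8 × 5 = 40 beats ÷ 8 = 5 chords.
C: 4 × 3 = 12 beats ÷ 0.5 = 24 chords.
Overall: 57 chords over 24 bars → 57/24 = 2.375 chords per bar.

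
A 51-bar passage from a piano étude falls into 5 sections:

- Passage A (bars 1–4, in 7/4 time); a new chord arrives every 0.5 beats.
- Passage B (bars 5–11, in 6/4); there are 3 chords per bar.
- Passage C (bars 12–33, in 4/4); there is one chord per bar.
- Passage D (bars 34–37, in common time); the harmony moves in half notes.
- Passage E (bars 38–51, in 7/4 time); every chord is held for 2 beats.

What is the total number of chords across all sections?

A has 28 beats and chords last 0.5 each, so 56 chords.
B has 42 beats and chords last 2 each, so 21 chords.
C has 88 beats and chords last 4 each, so 22 chords.
D has 16 beats and chords last 2 each, so 8 chords.
E has 98 beats and chords last 2 each, so 49 chords.
Total: 56 + 21 + 22 + 8 + 49 = 156.

156 chords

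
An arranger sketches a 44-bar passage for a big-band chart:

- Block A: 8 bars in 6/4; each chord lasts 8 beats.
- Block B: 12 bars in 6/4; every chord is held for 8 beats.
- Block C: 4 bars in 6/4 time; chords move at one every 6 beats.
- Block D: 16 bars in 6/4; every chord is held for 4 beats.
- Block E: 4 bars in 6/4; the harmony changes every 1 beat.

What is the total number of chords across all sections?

A has 48 beats and chords last 8 each, so 6 chords.
B has 72 beats and chords last 8 each, so 9 chords.
C has 24 beats and chords last 6 each, so 4 chords.
D has 96 beats and chords last 4 each, so 24 chords.
E has 24 beats and chords last 1 each, so 24 chords.
Total: 6 + 9 + 4 + 24 + 24 = 67.

67 chords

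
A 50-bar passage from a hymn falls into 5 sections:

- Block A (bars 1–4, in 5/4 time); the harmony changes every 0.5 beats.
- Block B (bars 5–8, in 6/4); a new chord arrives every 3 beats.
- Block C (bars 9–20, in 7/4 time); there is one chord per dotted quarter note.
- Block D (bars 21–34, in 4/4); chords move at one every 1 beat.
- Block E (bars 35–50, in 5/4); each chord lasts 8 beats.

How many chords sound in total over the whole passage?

A: 4 bars × 5 beats = 20 beats; 0.5 beats/chord → 40 chords.
B: 4 bars × 6 beats = 24 beats; 3 beats/chord → 8 chords.
C: 12 bars × 7 beats = 84 beats; 1.5 beats/chord → 56 chords.
D: 14 bars × 4 beats = 56 beats; 1 beat/chord → 56 chords.
E: 16 bars × 5 beats = 80 beats; 8 beats/chord → 10 chords.
Total: 40 + 8 + 56 + 56 + 10 = 170.

170 chords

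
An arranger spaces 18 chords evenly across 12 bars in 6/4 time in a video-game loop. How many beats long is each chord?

12 bars × 6 beats/bar = 72 beats total.
72 beats ÷ 18 chords = 4 beats per chord.
(That is a whole note.)

4 beats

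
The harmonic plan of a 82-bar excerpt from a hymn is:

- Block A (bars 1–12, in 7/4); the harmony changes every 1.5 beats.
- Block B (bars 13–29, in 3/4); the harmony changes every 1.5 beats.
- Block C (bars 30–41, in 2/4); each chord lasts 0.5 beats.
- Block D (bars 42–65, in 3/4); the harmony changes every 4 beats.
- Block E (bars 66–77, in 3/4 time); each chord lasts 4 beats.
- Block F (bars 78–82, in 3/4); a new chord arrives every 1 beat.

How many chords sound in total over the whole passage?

180 chords

A has 84 beats and chords last 1.5 each, so 56 chords.
B has 51 beats and chords last 1.5 each, so 34 chords.
C has 24 beats and chords last 0.5 each, so 48 chords.
D has 72 beats and chords last 4 each, so 18 chords.
E has 36 beats and chords last 4 each, so 9 chords.
F has 15 beats and chords last 1 each, so 15 chords.
Total: 56 + 34 + 48 + 18 + 9 + 15 = 180.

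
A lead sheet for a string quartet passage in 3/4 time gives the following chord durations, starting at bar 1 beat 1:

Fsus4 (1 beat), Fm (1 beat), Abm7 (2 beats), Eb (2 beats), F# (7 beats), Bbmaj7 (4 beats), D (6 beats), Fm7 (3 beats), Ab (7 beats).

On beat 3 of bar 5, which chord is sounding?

Bbmaj7

Beat 3 of bar 5 is beat (5−1)×3 + 3 = 15 overall.
Running totals: Fsus4 ends at 1, Fm ends at 2, Abm7 ends at 4, Eb ends at 6, F# ends at 13, Bbmaj7 ends at 17.
Beat 15 falls within Bbmaj7.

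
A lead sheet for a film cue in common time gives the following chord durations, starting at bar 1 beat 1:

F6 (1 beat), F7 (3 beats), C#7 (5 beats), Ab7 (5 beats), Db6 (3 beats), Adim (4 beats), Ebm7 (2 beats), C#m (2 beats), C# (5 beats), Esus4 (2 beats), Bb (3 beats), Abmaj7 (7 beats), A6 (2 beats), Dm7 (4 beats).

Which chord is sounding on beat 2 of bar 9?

Beat 2 of bar 9 is beat (9−1)×4 + 2 = 34 overall.
Running totals: F6 ends at 1, F7 ends at 4, C#7 ends at 9, Ab7 ends at 14, Db6 ends at 17, Adim ends at 21, Ebm7 ends at 23, C#m ends at 25, C# ends at 30, Esus4 ends at 32, Bb ends at 35.
Beat 34 falls within Bb.

Bb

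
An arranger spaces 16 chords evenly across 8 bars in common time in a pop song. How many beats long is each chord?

8 bars × 4 beats/bar = 32 beats total.
32 beats ÷ 16 chords = 2 beats per chord.
(That is a half note.)

2 beats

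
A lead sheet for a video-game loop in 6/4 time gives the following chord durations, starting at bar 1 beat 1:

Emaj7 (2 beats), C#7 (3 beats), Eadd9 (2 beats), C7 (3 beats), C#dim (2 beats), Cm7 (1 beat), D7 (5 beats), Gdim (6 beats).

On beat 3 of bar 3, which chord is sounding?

D7

Beat 3 of bar 3 is beat (3−1)×6 + 3 = 15 overall.
Running totals: Emaj7 ends at 2, C#7 ends at 5, Eadd9 ends at 7, C7 ends at 10, C#dim ends at 12, Cm7 ends at 13, D7 ends at 18.
Beat 15 falls within D7.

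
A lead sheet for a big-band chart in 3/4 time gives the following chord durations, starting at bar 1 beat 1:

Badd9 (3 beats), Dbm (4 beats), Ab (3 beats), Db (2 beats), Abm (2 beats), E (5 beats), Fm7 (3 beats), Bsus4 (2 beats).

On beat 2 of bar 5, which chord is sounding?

Beat 2 of bar 5 is beat (5−1)×3 + 2 = 14 overall.
Running totals: Badd9 ends at 3, Dbm ends at 7, Ab ends at 10, Db ends at 12, Abm ends at 14.
Beat 14 falls within Abm.

Abm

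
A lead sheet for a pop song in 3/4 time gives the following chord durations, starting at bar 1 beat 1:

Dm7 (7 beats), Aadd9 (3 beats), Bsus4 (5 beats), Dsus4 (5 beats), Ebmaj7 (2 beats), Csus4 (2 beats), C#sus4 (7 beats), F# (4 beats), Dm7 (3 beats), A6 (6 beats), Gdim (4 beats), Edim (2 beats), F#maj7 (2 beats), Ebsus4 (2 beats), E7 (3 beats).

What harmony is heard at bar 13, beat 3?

Beat 3 of bar 13 is beat (13−1)×3 + 3 = 39 overall.
Running totals: Dm7 ends at 7, Aadd9 ends at 10, Bsus4 ends at 15, Dsus4 ends at 20, Ebmaj7 ends at 22, Csus4 ends at 24, C#sus4 ends at 31, F# ends at 35, Dm7 ends at 38, A6 ends at 44.
Beat 39 falls within A6.

A6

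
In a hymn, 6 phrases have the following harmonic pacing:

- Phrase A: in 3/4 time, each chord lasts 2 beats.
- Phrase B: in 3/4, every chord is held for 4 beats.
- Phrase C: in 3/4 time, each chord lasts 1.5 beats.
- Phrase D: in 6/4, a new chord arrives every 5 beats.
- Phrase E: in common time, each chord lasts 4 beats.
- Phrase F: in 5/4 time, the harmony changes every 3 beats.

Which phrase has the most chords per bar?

A: 3/2 = 1.5 chords/bar.
B: 3/4 = 0.75 chords/bar.
C: 3/1.5 = 2 chords/bar.
D: 6/5 = 1.2 chords/bar.
E: 4/4 = 1 chord/bar.
F: 5/3 = 5/3 chords/bar.
Fastest is C at 2 chords/bar.

Phrase C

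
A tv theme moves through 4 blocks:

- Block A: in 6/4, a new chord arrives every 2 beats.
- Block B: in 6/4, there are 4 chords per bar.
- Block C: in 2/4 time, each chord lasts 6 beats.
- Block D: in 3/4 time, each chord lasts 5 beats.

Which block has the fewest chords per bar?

Block C

A: 6/2 = 3 chords/bar.
B: 6/1.5 = 4 chords/bar.
C: 2/6 = 1/3 chords/bar.
D: 3/5 = 0.6 chords/bar.
Slowest is C at 1/3 chords/bar.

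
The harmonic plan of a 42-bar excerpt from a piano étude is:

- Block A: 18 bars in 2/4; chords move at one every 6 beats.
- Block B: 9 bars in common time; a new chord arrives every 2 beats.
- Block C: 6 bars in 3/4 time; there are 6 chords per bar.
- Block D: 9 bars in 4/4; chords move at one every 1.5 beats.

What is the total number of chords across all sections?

A has 36 beats and chords last 6 each, so 6 chords.
B has 36 beats and chords last 2 each, so 18 chords.
C has 18 beats and chords last 0.5 each, so 36 chords.
D has 36 beats and chords last 1.5 each, so 24 chords.
Total: 6 + 18 + 36 + 24 = 84.

84 chords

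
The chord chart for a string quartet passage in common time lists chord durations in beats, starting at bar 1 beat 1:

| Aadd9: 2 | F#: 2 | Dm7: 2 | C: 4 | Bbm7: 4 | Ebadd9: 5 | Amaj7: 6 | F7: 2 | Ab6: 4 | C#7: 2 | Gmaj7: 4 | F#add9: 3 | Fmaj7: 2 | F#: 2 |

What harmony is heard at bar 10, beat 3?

F#add9

Beat 3 of bar 10 is beat (10−1)×4 + 3 = 39 overall.
Running totals: Aadd9 ends at 2, F# ends at 4, Dm7 ends at 6, C ends at 10, Bbm7 ends at 14, Ebadd9 ends at 19, Amaj7 ends at 25, F7 ends at 27, Ab6 ends at 31, C#7 ends at 33, Gmaj7 ends at 37, F#add9 ends at 40.
Beat 39 falls within F#add9.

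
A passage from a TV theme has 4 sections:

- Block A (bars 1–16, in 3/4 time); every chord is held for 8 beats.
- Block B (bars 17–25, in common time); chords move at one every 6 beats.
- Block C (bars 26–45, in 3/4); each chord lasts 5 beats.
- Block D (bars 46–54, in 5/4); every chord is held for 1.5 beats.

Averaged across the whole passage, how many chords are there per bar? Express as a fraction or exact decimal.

1 chords per bar

A: 16 bars of 3 beats is 48 beats; at 8 beats each that's 6 chords.
B: 9 bars of 4 beats is 36 beats; at 6 beats each that's 6 chords.
C: 20 bars of 3 beats is 60 beats; at 5 beats each that's 12 chords.
D: 9 bars of 5 beats is 45 beats; at 1.5 beats each that's 30 chords.
Overall: 54 chords over 54 bars → 54/54 = 1 chords per bar.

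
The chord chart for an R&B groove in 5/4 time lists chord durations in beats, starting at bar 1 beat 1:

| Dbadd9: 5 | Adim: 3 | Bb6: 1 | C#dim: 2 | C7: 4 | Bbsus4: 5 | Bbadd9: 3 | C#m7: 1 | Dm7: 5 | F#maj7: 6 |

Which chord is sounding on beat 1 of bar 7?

F#maj7

Beat 1 of bar 7 is beat (7−1)×5 + 1 = 31 overall.
Running totals: Dbadd9 ends at 5, Adim ends at 8, Bb6 ends at 9, C#dim ends at 11, C7 ends at 15, Bbsus4 ends at 20, Bbadd9 ends at 23, C#m7 ends at 24, Dm7 ends at 29, F#maj7 ends at 35.
Beat 31 falls within F#maj7.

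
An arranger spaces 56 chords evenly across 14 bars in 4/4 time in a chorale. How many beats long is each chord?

14 bars × 4 beats/bar = 56 beats total.
56 beats ÷ 56 chords = 1 beats per chord.
(That is a quarter note.)

1 beat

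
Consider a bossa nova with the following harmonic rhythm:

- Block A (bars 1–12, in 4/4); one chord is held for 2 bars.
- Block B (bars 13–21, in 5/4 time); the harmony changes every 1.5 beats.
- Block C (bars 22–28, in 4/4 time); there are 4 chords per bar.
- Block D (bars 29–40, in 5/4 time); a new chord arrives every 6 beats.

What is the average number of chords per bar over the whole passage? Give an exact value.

1.85 chords per bar

A: 12 × 4 = 48 beats ÷ 8 = 6 chords.
B: 9 × 5 = 45 beats ÷ 1.5 = 30 chords.
C: 7 × 4 = 28 beats ÷ 1 = 28 chords.
D: 12 × 5 = 60 beats ÷ 6 = 10 chords.
Overall: 74 chords over 40 bars → 74/40 = 1.85 chords per bar.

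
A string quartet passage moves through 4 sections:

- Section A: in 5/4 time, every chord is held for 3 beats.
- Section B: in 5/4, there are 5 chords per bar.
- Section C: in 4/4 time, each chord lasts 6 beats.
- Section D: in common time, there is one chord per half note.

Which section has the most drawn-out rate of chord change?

A: 5 beats/bar ÷ 3 beats/chord = 5/3 chords/bar.
B: 5 beats/bar ÷ 1 beat/chord = 5 chords/bar.
C: 4 beats/bar ÷ 6 beats/chord = 2/3 chords/bar.
D: 4 beats/bar ÷ 2 beats/chord = 2 chords/bar.
Slowest is C at 2/3 chords/bar.

Section C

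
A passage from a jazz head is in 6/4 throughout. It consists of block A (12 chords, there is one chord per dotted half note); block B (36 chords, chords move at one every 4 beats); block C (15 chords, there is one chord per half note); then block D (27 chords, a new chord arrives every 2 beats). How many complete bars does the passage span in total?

A: 12 × 3 = 36 beats = 6 bars.
B: 36 × 4 = 144 beats = 24 bars.
C: 15 × 2 = 30 beats = 5 bars.
D: 27 × 2 = 54 beats = 9 bars.
Total: 6 + 24 + 5 + 9 = 44 bars.

44 bars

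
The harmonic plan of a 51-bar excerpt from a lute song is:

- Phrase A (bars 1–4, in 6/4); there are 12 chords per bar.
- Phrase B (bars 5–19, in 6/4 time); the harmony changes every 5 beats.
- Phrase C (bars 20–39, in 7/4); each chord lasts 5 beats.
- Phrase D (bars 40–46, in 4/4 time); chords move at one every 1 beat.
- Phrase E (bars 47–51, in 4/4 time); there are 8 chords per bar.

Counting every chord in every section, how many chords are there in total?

162 chords

A has 24 beats and chords last 0.5 each, so 48 chords.
B has 90 beats and chords last 5 each, so 18 chords.
C has 140 beats and chords last 5 each, so 28 chords.
D has 28 beats and chords last 1 each, so 28 chords.
E has 20 beats and chords last 0.5 each, so 40 chords.
Total: 48 + 18 + 28 + 28 + 40 = 162.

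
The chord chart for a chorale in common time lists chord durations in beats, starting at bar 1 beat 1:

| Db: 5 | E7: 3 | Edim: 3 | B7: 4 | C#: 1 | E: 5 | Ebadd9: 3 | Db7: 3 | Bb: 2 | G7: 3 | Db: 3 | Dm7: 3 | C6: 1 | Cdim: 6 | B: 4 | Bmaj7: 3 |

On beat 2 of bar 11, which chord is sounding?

Cdim

Beat 2 of bar 11 is beat (11−1)×4 + 2 = 42 overall.
Running totals: Db ends at 5, E7 ends at 8, Edim ends at 11, B7 ends at 15, C# ends at 16, E ends at 21, Ebadd9 ends at 24, Db7 ends at 27, Bb ends at 29, G7 ends at 32, Db ends at 35, Dm7 ends at 38, C6 ends at 39, Cdim ends at 45.
Beat 42 falls within Cdim.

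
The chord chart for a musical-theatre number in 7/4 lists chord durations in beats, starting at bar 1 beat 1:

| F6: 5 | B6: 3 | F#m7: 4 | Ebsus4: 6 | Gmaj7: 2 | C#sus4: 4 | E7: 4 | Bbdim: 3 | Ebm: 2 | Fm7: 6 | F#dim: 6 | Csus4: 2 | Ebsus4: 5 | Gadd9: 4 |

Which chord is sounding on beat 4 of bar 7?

Csus4

Beat 4 of bar 7 is beat (7−1)×7 + 4 = 46 overall.
Running totals: F6 ends at 5, B6 ends at 8, F#m7 ends at 12, Ebsus4 ends at 18, Gmaj7 ends at 20, C#sus4 ends at 24, E7 ends at 28, Bbdim ends at 31, Ebm ends at 33, Fm7 ends at 39, F#dim ends at 45, Csus4 ends at 47.
Beat 46 falls within Csus4.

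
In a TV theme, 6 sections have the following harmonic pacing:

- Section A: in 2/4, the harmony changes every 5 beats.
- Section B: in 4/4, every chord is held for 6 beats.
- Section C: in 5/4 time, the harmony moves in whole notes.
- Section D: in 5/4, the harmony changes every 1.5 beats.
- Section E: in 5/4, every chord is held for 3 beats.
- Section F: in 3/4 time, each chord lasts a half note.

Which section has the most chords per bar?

A: each chord is 5 beats in 2/4, so 0.4 per bar.
B: each chord is 6 beats in 4/4, so 2/3 per bar.
C: each chord is 4 beats in 5/4, so 1.25 per bar.
D: each chord is 1.5 beats in 5/4, so 10/3 per bar.
E: each chord is 3 beats in 5/4, so 5/3 per bar.
F: each chord is 2 beats in 3/4, so 1.5 per bar.
Fastest is D at 10/3 chords/bar.

Section D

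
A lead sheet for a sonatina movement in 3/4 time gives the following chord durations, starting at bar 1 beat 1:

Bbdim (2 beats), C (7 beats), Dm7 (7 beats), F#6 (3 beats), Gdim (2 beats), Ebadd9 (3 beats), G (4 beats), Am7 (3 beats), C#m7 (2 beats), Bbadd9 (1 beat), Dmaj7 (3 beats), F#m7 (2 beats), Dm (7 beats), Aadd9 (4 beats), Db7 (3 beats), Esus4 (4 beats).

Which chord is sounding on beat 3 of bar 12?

Dmaj7

Beat 3 of bar 12 is beat (12−1)×3 + 3 = 36 overall.
Running totals: Bbdim ends at 2, C ends at 9, Dm7 ends at 16, F#6 ends at 19, Gdim ends at 21, Ebadd9 ends at 24, G ends at 28, Am7 ends at 31, C#m7 ends at 33, Bbadd9 ends at 34, Dmaj7 ends at 37.
Beat 36 falls within Dmaj7.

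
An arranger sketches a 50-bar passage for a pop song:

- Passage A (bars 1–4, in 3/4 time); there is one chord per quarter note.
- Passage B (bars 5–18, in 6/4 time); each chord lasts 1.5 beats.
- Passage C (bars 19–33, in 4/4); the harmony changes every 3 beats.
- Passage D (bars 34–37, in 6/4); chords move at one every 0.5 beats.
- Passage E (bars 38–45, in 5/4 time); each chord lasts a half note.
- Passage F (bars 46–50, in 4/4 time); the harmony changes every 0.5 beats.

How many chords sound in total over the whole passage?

A: 4 bars × 3 beats = 12 beats; 1 beat/chord → 12 chords.
B: 14 bars × 6 beats = 84 beats; 1.5 beats/chord → 56 chords.
C: 15 bars × 4 beats = 60 beats; 3 beats/chord → 20 chords.
D: 4 bars × 6 beats = 24 beats; 0.5 beats/chord → 48 chords.
E: 8 bars × 5 beats = 40 beats; 2 beats/chord → 20 chords.
F: 5 bars × 4 beats = 20 beats; 0.5 beats/chord → 40 chords.
Total: 12 + 56 + 20 + 48 + 20 + 40 = 196.

196 chords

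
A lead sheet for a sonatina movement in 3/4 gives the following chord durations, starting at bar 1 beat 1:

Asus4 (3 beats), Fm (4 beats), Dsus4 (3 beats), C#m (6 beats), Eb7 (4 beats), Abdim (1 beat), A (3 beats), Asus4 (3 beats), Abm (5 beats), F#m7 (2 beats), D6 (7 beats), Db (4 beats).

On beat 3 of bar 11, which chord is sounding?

F#m7

Beat 3 of bar 11 is beat (11−1)×3 + 3 = 33 overall.
Running totals: Asus4 ends at 3, Fm ends at 7, Dsus4 ends at 10, C#m ends at 16, Eb7 ends at 20, Abdim ends at 21, A ends at 24, Asus4 ends at 27, Abm ends at 32, F#m7 ends at 34.
Beat 33 falls within F#m7.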